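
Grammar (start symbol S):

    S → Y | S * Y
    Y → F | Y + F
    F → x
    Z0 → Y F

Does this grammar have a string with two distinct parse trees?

Only S, Y, F are reachable from S; ignoring the rest: S → S * Y | Y  ;  Y → Y + F | F  — a left-associative chain with F at the bottom. Each string factors uniquely by precedence.

Unambiguous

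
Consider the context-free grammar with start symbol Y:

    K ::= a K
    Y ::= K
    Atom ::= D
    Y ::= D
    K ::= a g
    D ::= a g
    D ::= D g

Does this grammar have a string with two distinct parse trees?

Witness: a g

Derivation 1: Y ⇒ K ⇒ a g
Derivation 2: Y ⇒ D ⇒ a g

Two distinct leftmost derivations for the same string.

Ambiguous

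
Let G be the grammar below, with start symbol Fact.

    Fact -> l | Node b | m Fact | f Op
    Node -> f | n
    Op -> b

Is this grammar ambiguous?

Ambiguous

Witness: f b

Derivation 1: Fact ⇒ Node b ⇒ f b
Derivation 2: Fact ⇒ f Op ⇒ f b

Two distinct leftmost derivations for the same string.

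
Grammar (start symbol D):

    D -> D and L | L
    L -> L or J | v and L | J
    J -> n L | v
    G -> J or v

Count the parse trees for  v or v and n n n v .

1

Parse trees for v or v and n n n v:
  [D [D [L [L [J v]] or [J v]]] and [L [J n [L [J n [L [J n [L [J v]]]]]]]]]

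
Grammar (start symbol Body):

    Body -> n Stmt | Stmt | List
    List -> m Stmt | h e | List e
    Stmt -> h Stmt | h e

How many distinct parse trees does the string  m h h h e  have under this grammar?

1

Parse trees for m h h h e:
  [Body [List m [Stmt h [Stmt h [Stmt h e]]]]]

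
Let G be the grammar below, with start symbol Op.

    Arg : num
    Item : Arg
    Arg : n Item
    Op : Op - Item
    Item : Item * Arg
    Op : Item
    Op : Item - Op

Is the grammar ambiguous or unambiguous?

Witness: num - num

Derivation 1: Op ⇒ Op - Item ⇒ Item - Item ⇒ Arg - Item ⇒ num - Item ⇒ num - Arg ⇒ num - num
Derivation 2: Op ⇒ Item - Op ⇒ Arg - Op ⇒ num - Op ⇒ num - Item ⇒ num - Arg ⇒ num - num

Two distinct leftmost derivations for the same string.

Ambiguous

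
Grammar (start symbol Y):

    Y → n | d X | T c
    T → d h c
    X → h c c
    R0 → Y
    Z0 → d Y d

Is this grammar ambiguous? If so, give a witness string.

Ambiguous

Witness: d h c c

Derivation 1: Y ⇒ d X ⇒ d h c c
Derivation 2: Y ⇒ T c ⇒ d h c c

Two distinct leftmost derivations for the same string.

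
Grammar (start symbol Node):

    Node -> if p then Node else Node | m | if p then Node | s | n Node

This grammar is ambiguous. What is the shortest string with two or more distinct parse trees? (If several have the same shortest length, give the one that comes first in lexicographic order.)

length 1: no string has ≥2 trees
length 2: no string has ≥2 trees
length 3: no string has ≥2 trees
length 4: no string has ≥2 trees
length 5: no string has ≥2 trees
length 6: no string has ≥2 trees
length 7: no string has ≥2 trees
length 8: no string has ≥2 trees
length 9: if p then if p then m else m has 2 parse trees

Two derivations of if p then if p then m else m:
  Node ⇒ if p then Node else Node ⇒ if p then if p then Node else Node ⇒ if p then if p then m else Node ⇒ if p then if p then m else m
  Node ⇒ if p then Node ⇒ if p then if p then Node else Node ⇒ if p then if p then m else Node ⇒ if p then if p then m else m

if p then if p then m else m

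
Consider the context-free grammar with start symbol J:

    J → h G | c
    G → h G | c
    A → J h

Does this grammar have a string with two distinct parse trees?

Unambiguous

Only J, G are reachable from J; ignoring the rest: Each reachable nonterminal has at most one production per leading terminal, and all productions are right-linear; the derivation is determined token-by-token.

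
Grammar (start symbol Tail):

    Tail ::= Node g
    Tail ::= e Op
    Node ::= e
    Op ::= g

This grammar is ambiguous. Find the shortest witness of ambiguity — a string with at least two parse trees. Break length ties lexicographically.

length 2: e g has 2 parse trees

Two derivations of e g:
  Tail ⇒ Node g ⇒ e g
  Tail ⇒ e Op ⇒ e g

e g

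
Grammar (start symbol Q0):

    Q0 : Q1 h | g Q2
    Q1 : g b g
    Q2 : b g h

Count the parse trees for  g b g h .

Parse trees for g b g h:
  [Q0 [Q1 g b g] h]
  [Q0 g [Q2 b g h]]

2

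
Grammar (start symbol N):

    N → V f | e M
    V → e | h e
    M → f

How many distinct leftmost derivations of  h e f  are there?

Parse trees for h e f:
  [N [V h e] f]

1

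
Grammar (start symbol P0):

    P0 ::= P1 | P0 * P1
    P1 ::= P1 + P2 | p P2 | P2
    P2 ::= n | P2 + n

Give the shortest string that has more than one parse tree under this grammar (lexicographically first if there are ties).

length 1: no string has ≥2 trees
length 2: no string has ≥2 trees
length 3: n + n has 2 parse trees

Two derivations of n + n:
  P0 ⇒ P1 ⇒ P1 + P2 ⇒ P2 + P2 ⇒ n + P2 ⇒ n + n
  P0 ⇒ P1 ⇒ P2 ⇒ P2 + n ⇒ n + n

n + n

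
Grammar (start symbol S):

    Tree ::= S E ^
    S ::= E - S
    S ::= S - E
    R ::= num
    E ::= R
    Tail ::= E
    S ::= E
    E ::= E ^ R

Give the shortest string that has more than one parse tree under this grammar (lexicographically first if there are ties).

length 1: no string has ≥2 trees
length 3: num - num has 2 parse trees

Two derivations of num - num:
  S ⇒ E - S ⇒ R - S ⇒ num - S ⇒ num - E ⇒ num - R ⇒ num - num
  S ⇒ S - E ⇒ E - E ⇒ R - E ⇒ num - E ⇒ num - R ⇒ num - num

num - num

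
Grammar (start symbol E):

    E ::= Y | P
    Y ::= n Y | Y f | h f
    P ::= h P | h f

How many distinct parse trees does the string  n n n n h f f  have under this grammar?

Parse trees for n n n n h f f:
  [E [Y n [Y n [Y n [Y n [Y [Y h f] f]]]]]]
  [E [Y n [Y n [Y n [Y [Y n [Y h f]] f]]]]]
  [E [Y n [Y n [Y [Y n [Y n [Y h f]]] f]]]]
  [E [Y n [Y [Y n [Y n [Y n [Y h f]]]] f]]]
  [E [Y [Y n [Y n [Y n [Y n [Y h f]]]]] f]]

5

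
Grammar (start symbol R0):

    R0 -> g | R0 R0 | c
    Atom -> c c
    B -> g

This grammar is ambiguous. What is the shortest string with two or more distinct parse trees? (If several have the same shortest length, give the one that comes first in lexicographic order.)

length 1: no string has ≥2 trees
length 2: no string has ≥2 trees
length 3: c c c has 2 parse trees

Two derivations of c c c:
  R0 ⇒ R0 R0 ⇒ R0 R0 R0 ⇒ c R0 R0 ⇒ c c R0 ⇒ c c c
  R0 ⇒ R0 R0 ⇒ c R0 ⇒ c R0 R0 ⇒ c c R0 ⇒ c c c

c c c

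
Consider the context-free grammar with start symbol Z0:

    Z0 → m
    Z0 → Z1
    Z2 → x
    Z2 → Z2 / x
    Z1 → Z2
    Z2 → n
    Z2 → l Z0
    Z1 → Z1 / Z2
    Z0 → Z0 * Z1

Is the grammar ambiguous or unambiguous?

Witness: n / x

Derivation 1: Z0 ⇒ Z1 ⇒ Z2 ⇒ Z2 / x ⇒ n / x
Derivation 2: Z0 ⇒ Z1 ⇒ Z1 / Z2 ⇒ Z2 / Z2 ⇒ n / Z2 ⇒ n / x

Two distinct leftmost derivations for the same string.

Ambiguous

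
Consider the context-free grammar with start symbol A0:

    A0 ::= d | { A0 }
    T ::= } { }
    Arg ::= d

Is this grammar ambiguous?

Unambiguous

Only A0 is reachable from A0; ignoring the rest: L(A0) is { openⁿ atom closeⁿ : n ≥ 0 }. The bracket depth fixes n, and the derivation is forced at every step.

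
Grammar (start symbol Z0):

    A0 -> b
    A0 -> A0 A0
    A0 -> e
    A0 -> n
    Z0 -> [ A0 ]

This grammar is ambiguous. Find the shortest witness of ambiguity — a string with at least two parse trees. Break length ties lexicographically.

length 3: no string has ≥2 trees
length 4: no string has ≥2 trees
length 5: [ b b b ] has 2 parse trees

Two derivations of [ b b b ]:
  Z0 ⇒ [ A0 ] ⇒ [ A0 A0 ] ⇒ [ b A0 ] ⇒ [ b A0 A0 ] ⇒ [ b b A0 ] ⇒ [ b b b ]
  Z0 ⇒ [ A0 ] ⇒ [ A0 A0 ] ⇒ [ A0 A0 A0 ] ⇒ [ b A0 A0 ] ⇒ [ b b A0 ] ⇒ [ b b b ]

[ b b b ]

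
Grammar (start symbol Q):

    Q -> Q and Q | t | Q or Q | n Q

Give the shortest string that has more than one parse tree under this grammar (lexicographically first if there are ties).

length 1: no string has ≥2 trees
length 2: no string has ≥2 trees
length 3: no string has ≥2 trees
length 4: n t and t has 2 parse trees

Two derivations of n t and t:
  Q ⇒ Q and Q ⇒ n Q and Q ⇒ n t and Q ⇒ n t and t
  Q ⇒ n Q ⇒ n Q and Q ⇒ n t and Q ⇒ n t and t

n t and t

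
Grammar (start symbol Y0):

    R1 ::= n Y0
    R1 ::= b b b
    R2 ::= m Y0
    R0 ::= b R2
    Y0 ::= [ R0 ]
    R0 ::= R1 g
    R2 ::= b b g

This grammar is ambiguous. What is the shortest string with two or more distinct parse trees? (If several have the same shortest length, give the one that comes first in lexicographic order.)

length 6: [ b b b g ] has 2 parse trees

Two derivations of [ b b b g ]:
  Y0 ⇒ [ R0 ] ⇒ [ b R2 ] ⇒ [ b b b g ]
  Y0 ⇒ [ R0 ] ⇒ [ R1 g ] ⇒ [ b b b g ]

[ b b b g ]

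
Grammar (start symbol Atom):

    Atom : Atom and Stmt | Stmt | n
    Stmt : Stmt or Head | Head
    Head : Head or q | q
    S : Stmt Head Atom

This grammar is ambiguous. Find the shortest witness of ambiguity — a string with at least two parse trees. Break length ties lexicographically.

length 1: no string has ≥2 trees
length 3: q or q has 2 parse trees

Two derivations of q or q:
  Atom ⇒ Stmt ⇒ Stmt or Head ⇒ Head or Head ⇒ q or Head ⇒ q or q
  Atom ⇒ Stmt ⇒ Head ⇒ Head or q ⇒ q or q

q or q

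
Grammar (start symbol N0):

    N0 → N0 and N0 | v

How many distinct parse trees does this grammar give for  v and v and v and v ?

5

Parse trees for v and v and v and v:
  [N0 [N0 v] and [N0 [N0 v] and [N0 [N0 v] and [N0 v]]]]
  [N0 [N0 v] and [N0 [N0 [N0 v] and [N0 v]] and [N0 v]]]
  [N0 [N0 [N0 v] and [N0 v]] and [N0 [N0 v] and [N0 v]]]
  [N0 [N0 [N0 v] and [N0 [N0 v] and [N0 v]]] and [N0 v]]
  [N0 [N0 [N0 [N0 v] and [N0 v]] and [N0 v]] and [N0 v]]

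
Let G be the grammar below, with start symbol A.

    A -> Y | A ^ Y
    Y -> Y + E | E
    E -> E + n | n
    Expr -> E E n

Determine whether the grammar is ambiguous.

Witness: n + n

Derivation 1: A ⇒ Y ⇒ Y + E ⇒ E + E ⇒ n + E ⇒ n + n
Derivation 2: A ⇒ Y ⇒ E ⇒ E + n ⇒ n + n

Two distinct leftmost derivations for the same string.

Ambiguous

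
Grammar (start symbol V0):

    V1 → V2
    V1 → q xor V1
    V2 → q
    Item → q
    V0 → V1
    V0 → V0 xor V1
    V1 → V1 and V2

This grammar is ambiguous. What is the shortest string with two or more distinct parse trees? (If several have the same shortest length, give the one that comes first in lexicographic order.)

length 1: no string has ≥2 trees
length 3: q xor q has 2 parse trees

Two derivations of q xor q:
  V0 ⇒ V1 ⇒ q xor V1 ⇒ q xor V2 ⇒ q xor q
  V0 ⇒ V0 xor V1 ⇒ V1 xor V1 ⇒ V2 xor V1 ⇒ q xor V1 ⇒ q xor V2 ⇒ q xor q

q xor q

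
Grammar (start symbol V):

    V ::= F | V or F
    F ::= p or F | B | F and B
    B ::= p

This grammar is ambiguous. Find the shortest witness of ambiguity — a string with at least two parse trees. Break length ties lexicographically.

p or p

length 1: no string has ≥2 trees
length 3: p or p has 2 parse trees

Two derivations of p or p:
  V ⇒ F ⇒ p or F ⇒ p or B ⇒ p or p
  V ⇒ V or F ⇒ F or F ⇒ B or F ⇒ p or F ⇒ p or B ⇒ p or p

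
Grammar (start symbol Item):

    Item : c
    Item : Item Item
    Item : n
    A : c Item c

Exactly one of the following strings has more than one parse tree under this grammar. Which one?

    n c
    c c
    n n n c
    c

n n n c

n c: 1 tree
c c: 1 tree
n n n c: 5 trees
c: 1 tree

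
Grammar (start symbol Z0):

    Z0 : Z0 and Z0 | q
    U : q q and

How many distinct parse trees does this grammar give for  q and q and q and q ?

5

Parse trees for q and q and q and q:
  [Z0 [Z0 q] and [Z0 [Z0 q] and [Z0 [Z0 q] and [Z0 q]]]]
  [Z0 [Z0 q] and [Z0 [Z0 [Z0 q] and [Z0 q]] and [Z0 q]]]
  [Z0 [Z0 [Z0 q] and [Z0 q]] and [Z0 [Z0 q] and [Z0 q]]]
  [Z0 [Z0 [Z0 q] and [Z0 [Z0 q] and [Z0 q]]] and [Z0 q]]
  [Z0 [Z0 [Z0 [Z0 q] and [Z0 q]] and [Z0 q]] and [Z0 q]]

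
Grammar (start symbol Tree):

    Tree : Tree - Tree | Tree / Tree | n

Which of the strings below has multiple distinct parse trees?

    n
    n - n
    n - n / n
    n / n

n: 1 tree
n - n: 1 tree
n - n / n: 2 trees
n / n: 1 tree

n - n / n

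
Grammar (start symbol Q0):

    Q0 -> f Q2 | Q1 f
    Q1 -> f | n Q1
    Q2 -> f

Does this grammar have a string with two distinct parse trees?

Ambiguous

Witness: f f

Derivation 1: Q0 ⇒ f Q2 ⇒ f f
Derivation 2: Q0 ⇒ Q1 f ⇒ f f

Two distinct leftmost derivations for the same string.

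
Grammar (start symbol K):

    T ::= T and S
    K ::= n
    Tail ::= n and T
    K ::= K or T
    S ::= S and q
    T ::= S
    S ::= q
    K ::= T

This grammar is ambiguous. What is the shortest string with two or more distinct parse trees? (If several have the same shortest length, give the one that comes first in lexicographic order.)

length 1: no string has ≥2 trees
length 3: q and q has 2 parse trees

Two derivations of q and q:
  K ⇒ T ⇒ T and S ⇒ S and S ⇒ q and S ⇒ q and q
  K ⇒ T ⇒ S ⇒ S and q ⇒ q and q

q and q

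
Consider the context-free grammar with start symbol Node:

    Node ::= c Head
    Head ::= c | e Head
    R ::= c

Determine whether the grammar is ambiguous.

Unambiguous

(R is unreachable from Node, so its rules don't affect L(Node).) The reachable rules are right-linear with at most one rule per (nonterminal, next-terminal) pair. Each input token forces the next rule, so parsing is deterministic.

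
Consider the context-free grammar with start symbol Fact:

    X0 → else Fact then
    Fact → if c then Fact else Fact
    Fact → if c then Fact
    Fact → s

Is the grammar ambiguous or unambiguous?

Ambiguous

Witness: if c then if c then s else s

Derivation 1: Fact ⇒ if c then Fact else Fact ⇒ if c then if c then Fact else Fact ⇒ if c then if c then s else Fact ⇒ if c then if c then s else s
Derivation 2: Fact ⇒ if c then Fact ⇒ if c then if c then Fact else Fact ⇒ if c then if c then s else Fact ⇒ if c then if c then s else s

Two distinct leftmost derivations for the same string.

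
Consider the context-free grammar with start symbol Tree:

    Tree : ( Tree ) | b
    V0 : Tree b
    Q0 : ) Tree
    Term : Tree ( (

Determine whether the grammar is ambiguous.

Unambiguous

(V0, Q0, Term are unreachable from Tree, so their rules don't affect L(Tree).) L(Tree) is { openⁿ atom closeⁿ : n ≥ 0 }. The bracket depth fixes n, and the derivation is forced at every step.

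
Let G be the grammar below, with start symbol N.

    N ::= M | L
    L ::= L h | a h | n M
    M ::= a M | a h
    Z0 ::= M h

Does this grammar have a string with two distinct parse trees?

Witness: a h

Derivation 1: N ⇒ M ⇒ a h
Derivation 2: N ⇒ L ⇒ a h

Two distinct leftmost derivations for the same string.

Ambiguous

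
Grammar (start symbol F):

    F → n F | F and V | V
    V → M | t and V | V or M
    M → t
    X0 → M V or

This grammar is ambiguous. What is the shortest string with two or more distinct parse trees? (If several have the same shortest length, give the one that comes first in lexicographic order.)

length 1: no string has ≥2 trees
length 2: no string has ≥2 trees
length 3: t and t has 2 parse trees

Two derivations of t and t:
  F ⇒ F and V ⇒ V and V ⇒ M and V ⇒ t and V ⇒ t and M ⇒ t and t
  F ⇒ V ⇒ t and V ⇒ t and M ⇒ t and t

t and t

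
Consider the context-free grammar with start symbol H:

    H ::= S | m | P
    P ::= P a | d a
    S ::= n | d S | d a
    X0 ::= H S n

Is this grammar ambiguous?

Witness: d a

Derivation 1: H ⇒ S ⇒ d a
Derivation 2: H ⇒ P ⇒ d a

Two distinct leftmost derivations for the same string.

Ambiguous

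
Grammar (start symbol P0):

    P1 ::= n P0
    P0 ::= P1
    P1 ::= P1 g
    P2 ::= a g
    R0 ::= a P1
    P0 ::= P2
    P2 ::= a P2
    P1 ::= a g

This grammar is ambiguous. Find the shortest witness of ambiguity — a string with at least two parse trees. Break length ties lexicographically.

a g

length 2: a g has 2 parse trees

Two derivations of a g:
  P0 ⇒ P1 ⇒ a g
  P0 ⇒ P2 ⇒ a g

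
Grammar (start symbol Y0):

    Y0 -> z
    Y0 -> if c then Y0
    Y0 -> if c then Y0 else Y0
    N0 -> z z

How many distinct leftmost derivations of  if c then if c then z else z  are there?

Parse trees for if c then if c then z else z:
  [Y0 if c then [Y0 if c then [Y0 z] else [Y0 z]]]
  [Y0 if c then [Y0 if c then [Y0 z]] else [Y0 z]]

2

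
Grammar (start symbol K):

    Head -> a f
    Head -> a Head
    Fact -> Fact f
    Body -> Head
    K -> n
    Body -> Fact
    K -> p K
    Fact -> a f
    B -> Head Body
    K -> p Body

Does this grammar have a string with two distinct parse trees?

Witness: p a f

Derivation 1: K ⇒ p Body ⇒ p Head ⇒ p a f
Derivation 2: K ⇒ p Body ⇒ p Fact ⇒ p a f

Two distinct leftmost derivations for the same string.

Ambiguous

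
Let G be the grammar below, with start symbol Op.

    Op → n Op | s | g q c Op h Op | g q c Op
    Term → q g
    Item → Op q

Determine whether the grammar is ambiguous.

Ambiguous

Witness: g q c g q c s h s

Derivation 1: Op ⇒ g q c Op h Op ⇒ g q c g q c Op h Op ⇒ g q c g q c s h Op ⇒ g q c g q c s h s
Derivation 2: Op ⇒ g q c Op ⇒ g q c g q c Op h Op ⇒ g q c g q c s h Op ⇒ g q c g q c s h s

Two distinct leftmost derivations for the same string.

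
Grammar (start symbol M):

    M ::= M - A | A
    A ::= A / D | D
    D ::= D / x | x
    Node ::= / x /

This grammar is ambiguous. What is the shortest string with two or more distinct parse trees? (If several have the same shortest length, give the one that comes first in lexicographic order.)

x / x

length 1: no string has ≥2 trees
length 3: x / x has 2 parse trees

Two derivations of x / x:
  M ⇒ A ⇒ A / D ⇒ D / D ⇒ x / D ⇒ x / x
  M ⇒ A ⇒ D ⇒ D / x ⇒ x / x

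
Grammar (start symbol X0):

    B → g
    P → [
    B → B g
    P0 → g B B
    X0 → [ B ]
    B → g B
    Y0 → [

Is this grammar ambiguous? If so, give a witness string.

Witness: [ g g ]

Derivation 1: X0 ⇒ [ B ] ⇒ [ B g ] ⇒ [ g g ]
Derivation 2: X0 ⇒ [ B ] ⇒ [ g B ] ⇒ [ g g ]

Two distinct leftmost derivations for the same string.

Ambiguous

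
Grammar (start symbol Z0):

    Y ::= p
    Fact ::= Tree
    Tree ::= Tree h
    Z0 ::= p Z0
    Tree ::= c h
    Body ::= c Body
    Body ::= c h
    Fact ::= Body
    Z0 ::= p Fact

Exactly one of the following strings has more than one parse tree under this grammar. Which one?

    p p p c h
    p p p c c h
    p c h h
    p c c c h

p p p c h

p p p c h: 2 trees
p p p c c h: 1 tree
p c h h: 1 tree
p c c c h: 1 tree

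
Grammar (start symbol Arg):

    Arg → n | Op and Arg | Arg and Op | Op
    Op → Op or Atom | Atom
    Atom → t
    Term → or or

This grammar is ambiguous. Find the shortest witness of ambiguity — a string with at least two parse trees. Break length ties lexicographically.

t and t

length 1: no string has ≥2 trees
length 3: t and t has 2 parse trees

Two derivations of t and t:
  Arg ⇒ Op and Arg ⇒ Atom and Arg ⇒ t and Arg ⇒ t and Op ⇒ t and Atom ⇒ t and t
  Arg ⇒ Arg and Op ⇒ Op and Op ⇒ Atom and Op ⇒ t and Op ⇒ t and Atom ⇒ t and t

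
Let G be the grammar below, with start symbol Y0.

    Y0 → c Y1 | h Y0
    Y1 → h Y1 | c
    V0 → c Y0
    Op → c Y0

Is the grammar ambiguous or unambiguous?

(V0, Op are unreachable from Y0, so their rules don't affect L(Y0).) The reachable rules are right-linear with at most one rule per (nonterminal, next-terminal) pair. Each input token forces the next rule, so parsing is deterministic.

Unambiguous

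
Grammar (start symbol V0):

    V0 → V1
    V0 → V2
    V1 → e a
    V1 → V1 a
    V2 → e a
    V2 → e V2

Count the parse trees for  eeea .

Parse trees for eeea:
  [V0 [V2 e [V2 e [V2 e a]]]]

1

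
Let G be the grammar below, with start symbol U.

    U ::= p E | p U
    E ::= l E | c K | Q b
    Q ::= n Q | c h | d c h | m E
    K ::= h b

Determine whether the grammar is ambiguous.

Witness: p c h b

Derivation 1: U ⇒ p E ⇒ p c K ⇒ p c h b
Derivation 2: U ⇒ p E ⇒ p Q b ⇒ p c h b

Two distinct leftmost derivations for the same string.

Ambiguous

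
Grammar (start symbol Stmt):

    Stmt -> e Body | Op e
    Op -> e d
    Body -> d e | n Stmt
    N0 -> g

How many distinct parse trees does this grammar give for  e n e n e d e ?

Parse trees for e n e n e d e:
  [Stmt e [Body n [Stmt e [Body n [Stmt e [Body d e]]]]]]
  [Stmt e [Body n [Stmt e [Body n [Stmt [Op e d] e]]]]]

2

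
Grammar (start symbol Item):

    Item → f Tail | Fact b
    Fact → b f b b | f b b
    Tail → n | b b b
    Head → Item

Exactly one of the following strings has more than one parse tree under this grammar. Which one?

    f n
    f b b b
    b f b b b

f b b b

f n: 1 tree
f b b b: 2 trees
b f b b b: 1 tree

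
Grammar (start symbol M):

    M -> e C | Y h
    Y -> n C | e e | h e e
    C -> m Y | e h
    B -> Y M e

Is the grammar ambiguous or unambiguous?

Ambiguous

Witness: e e h

Derivation 1: M ⇒ e C ⇒ e e h
Derivation 2: M ⇒ Y h ⇒ e e h

Two distinct leftmost derivations for the same string.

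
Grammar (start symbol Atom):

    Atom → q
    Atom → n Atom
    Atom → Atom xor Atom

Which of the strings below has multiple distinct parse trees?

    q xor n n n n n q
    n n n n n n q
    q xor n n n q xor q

q xor n n n q xor q

q xor n n n n n q: 1 tree
n n n n n n q: 1 tree
q xor n n n q xor q: 5 trees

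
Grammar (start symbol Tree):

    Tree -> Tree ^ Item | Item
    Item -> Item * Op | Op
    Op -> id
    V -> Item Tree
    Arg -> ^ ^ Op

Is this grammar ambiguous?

(V, Arg are unreachable from Tree, so their rules don't affect L(Tree).) This is a standard precedence ladder (Tree over Item over Op), with each level left-recursive on its own operator ('^' at Tree, '*' at Item). That structure is LR(1), hence unambiguous.

Unambiguous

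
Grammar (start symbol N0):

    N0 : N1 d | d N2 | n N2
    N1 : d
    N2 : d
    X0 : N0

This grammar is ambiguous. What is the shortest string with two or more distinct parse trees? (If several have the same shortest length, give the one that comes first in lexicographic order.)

d d

length 2: d d has 2 parse trees

Two derivations of d d:
  N0 ⇒ N1 d ⇒ d d
  N0 ⇒ d N2 ⇒ d d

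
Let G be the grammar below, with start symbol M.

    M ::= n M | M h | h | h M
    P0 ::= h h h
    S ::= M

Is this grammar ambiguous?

Ambiguous

Witness: h h

Derivation 1: M ⇒ M h ⇒ h h
Derivation 2: M ⇒ h M ⇒ h h

Two distinct leftmost derivations for the same string.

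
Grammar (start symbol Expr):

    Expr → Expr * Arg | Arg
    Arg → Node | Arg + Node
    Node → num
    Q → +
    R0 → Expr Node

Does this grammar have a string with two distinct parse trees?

(Q, R0 are unreachable from Expr, so their rules don't affect L(Expr).) The grammar is stratified — Expr handles '*' (left-recursive), Arg handles '+', Node atoms. Each operator has a fixed associativity and precedence level, so every string has one parse.

Unambiguous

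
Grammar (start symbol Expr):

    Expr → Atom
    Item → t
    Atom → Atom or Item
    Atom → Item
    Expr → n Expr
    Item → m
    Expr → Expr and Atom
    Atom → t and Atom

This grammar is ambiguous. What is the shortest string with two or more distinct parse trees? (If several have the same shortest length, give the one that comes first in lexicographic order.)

t and m

length 1: no string has ≥2 trees
length 2: no string has ≥2 trees
length 3: t and m has 2 parse trees

Two derivations of t and m:
  Expr ⇒ Atom ⇒ t and Atom ⇒ t and Item ⇒ t and m
  Expr ⇒ Expr and Atom ⇒ Atom and Atom ⇒ Item and Atom ⇒ t and Atom ⇒ t and Item ⇒ t and m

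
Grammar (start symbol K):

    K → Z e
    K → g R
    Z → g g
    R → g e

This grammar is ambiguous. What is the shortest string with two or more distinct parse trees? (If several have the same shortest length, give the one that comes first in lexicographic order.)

g g e

length 3: g g e has 2 parse trees

Two derivations of g g e:
  K ⇒ Z e ⇒ g g e
  K ⇒ g R ⇒ g g e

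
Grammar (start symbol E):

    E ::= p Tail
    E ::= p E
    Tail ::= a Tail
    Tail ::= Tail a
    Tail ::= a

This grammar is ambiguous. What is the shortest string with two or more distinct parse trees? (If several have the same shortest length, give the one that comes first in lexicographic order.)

p a a

length 2: no string has ≥2 trees
length 3: p a a has 2 parse trees

Two derivations of p a a:
  E ⇒ p Tail ⇒ p a Tail ⇒ p a a
  E ⇒ p Tail ⇒ p Tail a ⇒ p a a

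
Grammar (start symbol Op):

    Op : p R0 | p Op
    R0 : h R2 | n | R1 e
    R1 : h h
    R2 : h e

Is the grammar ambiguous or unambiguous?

Witness: p h h e

Derivation 1: Op ⇒ p R0 ⇒ p h R2 ⇒ p h h e
Derivation 2: Op ⇒ p R0 ⇒ p R1 e ⇒ p h h e

Two distinct leftmost derivations for the same string.

Ambiguous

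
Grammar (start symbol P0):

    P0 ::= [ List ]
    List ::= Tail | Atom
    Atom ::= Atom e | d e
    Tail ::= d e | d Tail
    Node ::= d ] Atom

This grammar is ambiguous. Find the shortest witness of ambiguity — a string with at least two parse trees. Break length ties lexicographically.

length 4: [ d e ] has 2 parse trees

Two derivations of [ d e ]:
  P0 ⇒ [ List ] ⇒ [ Tail ] ⇒ [ d e ]
  P0 ⇒ [ List ] ⇒ [ Atom ] ⇒ [ d e ]

[ d e ]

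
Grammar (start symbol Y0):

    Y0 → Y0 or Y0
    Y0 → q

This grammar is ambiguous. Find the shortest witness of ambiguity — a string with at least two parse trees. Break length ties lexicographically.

q or q or q

length 1: no string has ≥2 trees
length 3: no string has ≥2 trees
length 5: q or q or q has 2 parse trees

Two derivations of q or q or q:
  Y0 ⇒ Y0 or Y0 ⇒ Y0 or Y0 or Y0 ⇒ q or Y0 or Y0 ⇒ q or q or Y0 ⇒ q or q or q
  Y0 ⇒ Y0 or Y0 ⇒ q or Y0 ⇒ q or Y0 or Y0 ⇒ q or q or Y0 ⇒ q or q or q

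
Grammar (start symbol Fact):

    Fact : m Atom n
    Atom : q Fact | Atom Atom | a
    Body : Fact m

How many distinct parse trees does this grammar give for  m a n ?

1

Parse trees for m a n:
  [Fact m [Atom a] n]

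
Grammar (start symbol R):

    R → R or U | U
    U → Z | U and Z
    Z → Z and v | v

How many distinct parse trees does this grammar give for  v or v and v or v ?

2

Parse trees for v or v and v or v:
  [R [R [R [U [Z v]]] or [U [Z [Z v] and v]]] or [U [Z v]]]
  [R [R [R [U [Z v]]] or [U [U [Z v]] and [Z v]]] or [U [Z v]]]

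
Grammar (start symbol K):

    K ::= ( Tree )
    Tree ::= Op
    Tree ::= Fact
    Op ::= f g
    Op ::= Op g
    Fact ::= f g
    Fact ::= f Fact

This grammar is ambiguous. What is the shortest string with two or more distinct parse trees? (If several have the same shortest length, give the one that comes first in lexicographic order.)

( f g )

length 4: ( f g ) has 2 parse trees

Two derivations of ( f g ):
  K ⇒ ( Tree ) ⇒ ( Op ) ⇒ ( f g )
  K ⇒ ( Tree ) ⇒ ( Fact ) ⇒ ( f g )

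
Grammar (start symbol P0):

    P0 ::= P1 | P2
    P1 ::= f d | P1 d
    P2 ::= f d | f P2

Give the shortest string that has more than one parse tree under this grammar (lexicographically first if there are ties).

length 2: f d has 2 parse trees

Two derivations of f d:
  P0 ⇒ P1 ⇒ f d
  P0 ⇒ P2 ⇒ f d

f d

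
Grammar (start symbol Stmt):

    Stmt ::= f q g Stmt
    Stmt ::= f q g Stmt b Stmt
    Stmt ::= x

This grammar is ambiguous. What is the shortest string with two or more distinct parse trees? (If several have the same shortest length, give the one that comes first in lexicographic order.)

length 1: no string has ≥2 trees
length 4: no string has ≥2 trees
length 6: no string has ≥2 trees
length 7: no string has ≥2 trees
length 9: f q g f q g x b x has 2 parse trees

Two derivations of f q g f q g x b x:
  Stmt ⇒ f q g Stmt ⇒ f q g f q g Stmt b Stmt ⇒ f q g f q g x b Stmt ⇒ f q g f q g x b x
  Stmt ⇒ f q g Stmt b Stmt ⇒ f q g f q g Stmt b Stmt ⇒ f q g f q g x b Stmt ⇒ f q g f q g x b x

f q g f q g x b x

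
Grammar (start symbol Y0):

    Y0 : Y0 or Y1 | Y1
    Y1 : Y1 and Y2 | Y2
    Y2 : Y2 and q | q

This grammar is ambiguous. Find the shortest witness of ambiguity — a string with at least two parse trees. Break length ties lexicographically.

q and q

length 1: no string has ≥2 trees
length 3: q and q has 2 parse trees

Two derivations of q and q:
  Y0 ⇒ Y1 ⇒ Y1 and Y2 ⇒ Y2 and Y2 ⇒ q and Y2 ⇒ q and q
  Y0 ⇒ Y1 ⇒ Y2 ⇒ Y2 and q ⇒ q and q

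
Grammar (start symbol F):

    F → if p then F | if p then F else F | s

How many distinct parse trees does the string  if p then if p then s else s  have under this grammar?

Parse trees for if p then if p then s else s:
  [F if p then [F if p then [F s] else [F s]]]
  [F if p then [F if p then [F s]] else [F s]]

2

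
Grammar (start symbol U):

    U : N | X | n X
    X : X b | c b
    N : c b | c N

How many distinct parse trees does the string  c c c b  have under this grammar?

Parse trees for c c c b:
  [U [N c [N c [N c b]]]]

1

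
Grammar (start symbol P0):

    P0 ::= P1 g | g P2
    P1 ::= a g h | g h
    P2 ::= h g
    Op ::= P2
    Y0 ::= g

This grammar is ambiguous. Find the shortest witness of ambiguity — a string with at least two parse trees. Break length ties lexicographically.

g h g

length 3: g h g has 2 parse trees

Two derivations of g h g:
  P0 ⇒ P1 g ⇒ g h g
  P0 ⇒ g P2 ⇒ g h g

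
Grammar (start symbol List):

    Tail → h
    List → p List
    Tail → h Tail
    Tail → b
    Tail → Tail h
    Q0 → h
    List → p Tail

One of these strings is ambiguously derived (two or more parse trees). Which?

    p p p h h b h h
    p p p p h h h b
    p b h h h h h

p p p h h b h h: 6 trees
p p p p h h h b: 1 tree
p b h h h h h: 1 tree

p p p h h b h h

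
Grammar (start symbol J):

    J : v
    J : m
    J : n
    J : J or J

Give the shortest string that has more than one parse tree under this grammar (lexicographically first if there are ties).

m or m or m

length 1: no string has ≥2 trees
length 3: no string has ≥2 trees
length 5: m or m or m has 2 parse trees

Two derivations of m or m or m:
  J ⇒ J or J ⇒ m or J ⇒ m or J or J ⇒ m or m or J ⇒ m or m or m
  J ⇒ J or J ⇒ J or J or J ⇒ m or J or J ⇒ m or m or J ⇒ m or m or m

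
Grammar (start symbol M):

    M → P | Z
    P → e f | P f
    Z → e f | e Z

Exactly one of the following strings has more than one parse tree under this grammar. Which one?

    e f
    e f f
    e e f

e f: 2 trees
e f f: 1 tree
e e f: 1 tree

e f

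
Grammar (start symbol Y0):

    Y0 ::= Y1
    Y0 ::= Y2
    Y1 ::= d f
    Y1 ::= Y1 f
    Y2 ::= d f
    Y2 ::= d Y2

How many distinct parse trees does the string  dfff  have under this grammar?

1

Parse trees for dfff:
  [Y0 [Y1 [Y1 [Y1 d f] f] f]]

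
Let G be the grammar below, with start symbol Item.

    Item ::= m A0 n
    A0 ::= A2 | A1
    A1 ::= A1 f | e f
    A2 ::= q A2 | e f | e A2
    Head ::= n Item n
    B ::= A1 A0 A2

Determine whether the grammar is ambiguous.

Ambiguous

Witness: m e f n

Derivation 1: Item ⇒ m A0 n ⇒ m A2 n ⇒ m e f n
Derivation 2: Item ⇒ m A0 n ⇒ m A1 n ⇒ m e f n

Two distinct leftmost derivations for the same string.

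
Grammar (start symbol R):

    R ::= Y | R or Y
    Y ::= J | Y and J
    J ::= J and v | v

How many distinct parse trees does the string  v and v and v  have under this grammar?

4

Parse trees for v and v and v:
  [R [Y [J [J [J v] and v] and v]]]
  [R [Y [Y [J v]] and [J [J v] and v]]]
  [R [Y [Y [J [J v] and v]] and [J v]]]
  [R [Y [Y [Y [J v]] and [J v]] and [J v]]]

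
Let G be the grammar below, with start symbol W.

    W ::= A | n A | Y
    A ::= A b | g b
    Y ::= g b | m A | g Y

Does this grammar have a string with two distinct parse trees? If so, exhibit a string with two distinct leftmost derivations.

Witness: g b

Derivation 1: W ⇒ A ⇒ g b
Derivation 2: W ⇒ Y ⇒ g b

Two distinct leftmost derivations for the same string.

Ambiguous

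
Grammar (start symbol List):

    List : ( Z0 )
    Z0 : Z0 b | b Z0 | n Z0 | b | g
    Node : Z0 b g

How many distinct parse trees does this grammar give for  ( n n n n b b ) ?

6

Parse trees for ( n n n n b b ):
  [List ( [Z0 [Z0 n [Z0 n [Z0 n [Z0 n [Z0 b]]]]] b] )]
  [List ( [Z0 n [Z0 [Z0 n [Z0 n [Z0 n [Z0 b]]]] b]] )]
  [List ( [Z0 n [Z0 n [Z0 [Z0 n [Z0 n [Z0 b]]] b]]] )]
  [List ( [Z0 n [Z0 n [Z0 n [Z0 [Z0 n [Z0 b]] b]]]] )]
  [List ( [Z0 n [Z0 n [Z0 n [Z0 n [Z0 [Z0 b] b]]]]] )]
  [List ( [Z0 n [Z0 n [Z0 n [Z0 n [Z0 b [Z0 b]]]]]] )]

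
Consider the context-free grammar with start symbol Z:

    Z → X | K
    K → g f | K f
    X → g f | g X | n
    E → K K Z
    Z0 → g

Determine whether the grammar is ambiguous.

Ambiguous

Witness: g f

Derivation 1: Z ⇒ X ⇒ g f
Derivation 2: Z ⇒ K ⇒ g f

Two distinct leftmost derivations for the same string.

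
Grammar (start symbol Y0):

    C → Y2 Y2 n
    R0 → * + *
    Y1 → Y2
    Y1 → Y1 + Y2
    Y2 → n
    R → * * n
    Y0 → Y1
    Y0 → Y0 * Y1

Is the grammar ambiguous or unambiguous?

Unambiguous

Only Y0, Y1, Y2 are reachable from Y0; ignoring the rest: This is a standard precedence ladder (Y0 over Y1 over Y2), with each level left-recursive on its own operator ('*' at Y0, '+' at Y1). That structure is LR(1), hence unambiguous.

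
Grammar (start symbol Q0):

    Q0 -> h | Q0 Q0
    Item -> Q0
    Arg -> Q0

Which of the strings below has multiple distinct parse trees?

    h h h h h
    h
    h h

h h h h h

h h h h h: 14 trees
h: 1 tree
h h: 1 tree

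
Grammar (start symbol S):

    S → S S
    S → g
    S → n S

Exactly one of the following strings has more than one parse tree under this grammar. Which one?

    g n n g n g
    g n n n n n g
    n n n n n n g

g n n g n g: 4 trees
g n n n n n g: 1 tree
n n n n n n g: 1 tree

g n n g n g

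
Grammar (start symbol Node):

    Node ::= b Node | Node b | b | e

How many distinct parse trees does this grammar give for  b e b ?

2

Parse trees for b e b:
  [Node b [Node [Node e] b]]
  [Node [Node b [Node e]] b]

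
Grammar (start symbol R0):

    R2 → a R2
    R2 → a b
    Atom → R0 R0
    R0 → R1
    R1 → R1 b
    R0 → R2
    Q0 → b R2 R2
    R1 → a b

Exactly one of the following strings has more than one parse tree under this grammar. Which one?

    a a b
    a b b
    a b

a b

a a b: 1 tree
a b b: 1 tree
a b: 2 trees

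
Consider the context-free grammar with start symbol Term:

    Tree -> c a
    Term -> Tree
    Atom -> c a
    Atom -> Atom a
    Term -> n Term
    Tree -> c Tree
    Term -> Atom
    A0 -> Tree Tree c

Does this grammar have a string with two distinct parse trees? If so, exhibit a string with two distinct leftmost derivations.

Witness: c a

Derivation 1: Term ⇒ Tree ⇒ c a
Derivation 2: Term ⇒ Atom ⇒ c a

Two distinct leftmost derivations for the same string.

Ambiguous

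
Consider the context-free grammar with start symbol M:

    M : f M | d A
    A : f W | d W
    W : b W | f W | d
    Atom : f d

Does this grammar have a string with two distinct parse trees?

(Atom is unreachable from M, so its rules don't affect L(M).) Restricted to the reachable nonterminals, every rule has the form A → t or A → t B, and no two rules for the same A share a first terminal. The grammar encodes a DFA — one run per string.

Unambiguous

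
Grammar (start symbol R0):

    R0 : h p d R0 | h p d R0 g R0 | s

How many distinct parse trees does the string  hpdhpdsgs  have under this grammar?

Parse trees for hpdhpdsgs:
  [R0 h p d [R0 h p d [R0 s] g [R0 s]]]
  [R0 h p d [R0 h p d [R0 s]] g [R0 s]]

2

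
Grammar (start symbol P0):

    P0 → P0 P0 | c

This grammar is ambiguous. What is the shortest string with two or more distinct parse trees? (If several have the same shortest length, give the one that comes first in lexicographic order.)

length 1: no string has ≥2 trees
length 2: no string has ≥2 trees
length 3: c c c has 2 parse trees

Two derivations of c c c:
  P0 ⇒ P0 P0 ⇒ P0 P0 P0 ⇒ c P0 P0 ⇒ c c P0 ⇒ c c c
  P0 ⇒ P0 P0 ⇒ c P0 ⇒ c P0 P0 ⇒ c c P0 ⇒ c c c

c c c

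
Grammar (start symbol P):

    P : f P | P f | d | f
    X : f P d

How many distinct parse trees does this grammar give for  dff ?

1

Parse trees for dff:
  [P [P [P d] f] f]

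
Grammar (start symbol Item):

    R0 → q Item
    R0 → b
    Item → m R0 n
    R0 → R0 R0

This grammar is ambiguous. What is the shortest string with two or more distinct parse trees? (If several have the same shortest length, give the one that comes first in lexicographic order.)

length 3: no string has ≥2 trees
length 4: no string has ≥2 trees
length 5: m b b b n has 2 parse trees

Two derivations of m b b b n:
  Item ⇒ m R0 n ⇒ m R0 R0 n ⇒ m b R0 n ⇒ m b R0 R0 n ⇒ m b b R0 n ⇒ m b b b n
  Item ⇒ m R0 n ⇒ m R0 R0 n ⇒ m R0 R0 R0 n ⇒ m b R0 R0 n ⇒ m b b R0 n ⇒ m b b b n

m b b b n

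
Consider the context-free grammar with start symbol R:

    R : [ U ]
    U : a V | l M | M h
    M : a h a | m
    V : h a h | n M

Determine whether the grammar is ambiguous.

Witness: [ a h a h ]

Derivation 1: R ⇒ [ U ] ⇒ [ a V ] ⇒ [ a h a h ]
Derivation 2: R ⇒ [ U ] ⇒ [ M h ] ⇒ [ a h a h ]

Two distinct leftmost derivations for the same string.

Ambiguous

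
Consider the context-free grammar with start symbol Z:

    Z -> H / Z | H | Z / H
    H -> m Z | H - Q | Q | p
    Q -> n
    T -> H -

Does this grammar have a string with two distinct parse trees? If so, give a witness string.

Ambiguous

Witness: n / n

Derivation 1: Z ⇒ H / Z ⇒ Q / Z ⇒ n / Z ⇒ n / H ⇒ n / Q ⇒ n / n
Derivation 2: Z ⇒ Z / H ⇒ H / H ⇒ Q / H ⇒ n / H ⇒ n / Q ⇒ n / n

Two distinct leftmost derivations for the same string.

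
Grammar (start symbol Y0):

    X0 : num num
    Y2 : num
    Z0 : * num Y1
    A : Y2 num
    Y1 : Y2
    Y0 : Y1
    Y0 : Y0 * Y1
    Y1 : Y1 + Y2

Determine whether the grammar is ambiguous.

Unambiguous

(A, Z0, X0 are unreachable from Y0, so their rules don't affect L(Y0).) Y0 → Y0 * Y1 | Y1  ;  Y1 → Y1 + Y2 | Y2  — a left-associative chain with Y2 at the bottom. Each string factors uniquely by precedence.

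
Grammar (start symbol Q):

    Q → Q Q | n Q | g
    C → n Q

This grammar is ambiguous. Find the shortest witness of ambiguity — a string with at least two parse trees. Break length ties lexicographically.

g g g

length 1: no string has ≥2 trees
length 2: no string has ≥2 trees
length 3: g g g has 2 parse trees

Two derivations of g g g:
  Q ⇒ Q Q ⇒ Q Q Q ⇒ g Q Q ⇒ g g Q ⇒ g g g
  Q ⇒ Q Q ⇒ g Q ⇒ g Q Q ⇒ g g Q ⇒ g g g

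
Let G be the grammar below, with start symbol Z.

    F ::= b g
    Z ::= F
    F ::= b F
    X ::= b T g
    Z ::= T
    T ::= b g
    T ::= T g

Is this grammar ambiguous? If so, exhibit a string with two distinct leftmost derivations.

Ambiguous

Witness: b g

Derivation 1: Z ⇒ F ⇒ b g
Derivation 2: Z ⇒ T ⇒ b g

Two distinct leftmost derivations for the same string.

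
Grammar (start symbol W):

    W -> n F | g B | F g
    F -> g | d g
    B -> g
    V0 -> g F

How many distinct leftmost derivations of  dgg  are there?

1

Parse trees for dgg:
  [W [F d g] g]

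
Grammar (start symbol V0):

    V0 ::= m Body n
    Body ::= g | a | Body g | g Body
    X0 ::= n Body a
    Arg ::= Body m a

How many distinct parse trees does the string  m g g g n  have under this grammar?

4

Parse trees for m g g g n:
  [V0 m [Body [Body [Body g] g] g] n]
  [V0 m [Body [Body g [Body g]] g] n]
  [V0 m [Body g [Body [Body g] g]] n]
  [V0 m [Body g [Body g [Body g]]] n]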